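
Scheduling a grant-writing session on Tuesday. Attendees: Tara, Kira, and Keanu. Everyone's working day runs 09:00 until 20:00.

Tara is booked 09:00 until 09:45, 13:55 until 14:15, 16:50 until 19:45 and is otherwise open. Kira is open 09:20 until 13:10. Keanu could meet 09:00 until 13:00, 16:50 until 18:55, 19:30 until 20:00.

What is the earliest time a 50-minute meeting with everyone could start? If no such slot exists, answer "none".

Tara free: 09:45-13:55, 14:15-16:50, 19:45-20:00 (invert busy blocks within the working day).
Kira free: 09:20-13:10.
Keanu free: 09:00-13:00, 16:50-18:55, 19:30-20:00.
Tara ∩ Kira: 09:45-13:10.
Tara ∩ Kira ∩ Keanu: 09:45-13:00.
Those are the intersection windows.
The first common window of at least 50 minutes is 09:45-13:00, so the earliest start is 09:45.

09:45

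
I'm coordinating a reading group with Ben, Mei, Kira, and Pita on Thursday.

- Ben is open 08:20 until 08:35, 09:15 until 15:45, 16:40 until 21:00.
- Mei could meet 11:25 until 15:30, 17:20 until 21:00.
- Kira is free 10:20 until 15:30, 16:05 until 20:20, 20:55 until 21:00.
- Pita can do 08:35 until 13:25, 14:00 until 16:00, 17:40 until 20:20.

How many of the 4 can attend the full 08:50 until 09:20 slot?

Pita can make the full 08:50-09:20 slot — that's 1.

1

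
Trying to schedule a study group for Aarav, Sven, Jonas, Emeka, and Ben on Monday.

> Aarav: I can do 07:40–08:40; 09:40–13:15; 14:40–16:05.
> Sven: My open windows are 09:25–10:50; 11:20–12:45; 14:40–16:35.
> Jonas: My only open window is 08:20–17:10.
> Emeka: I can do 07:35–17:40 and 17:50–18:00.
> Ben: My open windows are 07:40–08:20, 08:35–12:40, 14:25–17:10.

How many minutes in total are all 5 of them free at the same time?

235

Aarav ∩ Sven: 09:40-10:50, 11:20-12:45, 14:40-16:05.
Aarav ∩ Sven ∩ Jonas: 09:40-10:50, 11:20-12:45, 14:40-16:05.
Aarav ∩ Sven ∩ Jonas ∩ Emeka: 09:40-10:50, 11:20-12:45, 14:40-16:05.
Aarav ∩ Sven ∩ Jonas ∩ Emeka ∩ Ben: 09:40-10:50, 11:20-12:40, 14:40-16:05.
Summing the common windows: 70 + 80 + 85 = 235 minutes.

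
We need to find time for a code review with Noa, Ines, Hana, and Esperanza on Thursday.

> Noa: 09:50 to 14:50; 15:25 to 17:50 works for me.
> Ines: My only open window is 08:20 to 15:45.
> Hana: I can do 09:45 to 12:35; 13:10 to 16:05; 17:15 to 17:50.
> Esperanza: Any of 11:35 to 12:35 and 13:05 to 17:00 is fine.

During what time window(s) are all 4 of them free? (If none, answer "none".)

Noa ∩ Ines: 09:50-14:50, 15:25-15:45.
Noa ∩ Ines ∩ Hana: 09:50-12:35, 13:10-14:50, 15:25-15:45.
Noa ∩ Ines ∩ Hana ∩ Esperanza: 11:35-12:35, 13:10-14:50, 15:25-15:45.

11:35-12:35, 13:10-14:50, 15:25-15:45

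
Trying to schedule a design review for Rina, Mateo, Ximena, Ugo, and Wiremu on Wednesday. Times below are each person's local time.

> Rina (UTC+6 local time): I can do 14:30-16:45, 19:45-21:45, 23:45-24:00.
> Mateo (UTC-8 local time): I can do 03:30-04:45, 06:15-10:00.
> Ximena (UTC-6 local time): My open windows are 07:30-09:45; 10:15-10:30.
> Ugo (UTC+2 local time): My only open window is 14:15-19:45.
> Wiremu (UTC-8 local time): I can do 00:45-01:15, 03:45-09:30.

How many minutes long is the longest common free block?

90

Rina in UTC: 08:30-10:45, 13:45-15:45, 17:45-18:00 (subtract 6h to convert from UTC+6).
Mateo in UTC: 11:30-12:45, 14:15-18:00 (add 8h to convert from UTC-8).
Ximena in UTC: 13:30-15:45, 16:15-16:30 (add 6h to convert from UTC-6).
Ugo in UTC: 12:15-17:45 (subtract 2h to convert from UTC+2).
Wiremu in UTC: 08:45-09:15, 11:45-17:30 (add 8h to convert from UTC-8).
Rina ∩ Mateo: 14:15-15:45, 17:45-18:00.
Rina ∩ Mateo ∩ Ximena: 14:15-15:45.
Rina ∩ Mateo ∩ Ximena ∩ Ugo: 14:15-15:45.
Rina ∩ Mateo ∩ Ximena ∩ Ugo ∩ Wiremu: 14:15-15:45.
The longest is 14:15-15:45 at 90 minutes.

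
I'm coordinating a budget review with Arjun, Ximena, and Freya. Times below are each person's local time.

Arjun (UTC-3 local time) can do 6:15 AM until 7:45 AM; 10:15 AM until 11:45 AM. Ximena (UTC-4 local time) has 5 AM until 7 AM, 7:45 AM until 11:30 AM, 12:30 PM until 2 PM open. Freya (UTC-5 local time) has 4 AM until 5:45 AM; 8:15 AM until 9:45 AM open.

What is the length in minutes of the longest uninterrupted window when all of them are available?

90

Arjun in UTC: 09:15-10:45, 13:15-14:45 (add 3h to convert from UTC-3).
Ximena in UTC: 09:00-11:00, 11:45-15:30, 16:30-18:00 (add 4h to convert from UTC-4).
Freya in UTC: 09:00-10:45, 13:15-14:45 (add 5h to convert from UTC-5).
Arjun ∩ Ximena: 09:15-10:45, 13:15-14:45.
Arjun ∩ Ximena ∩ Freya: 09:15-10:45, 13:15-14:45.
The longest is 09:15-10:45 at 90 minutes.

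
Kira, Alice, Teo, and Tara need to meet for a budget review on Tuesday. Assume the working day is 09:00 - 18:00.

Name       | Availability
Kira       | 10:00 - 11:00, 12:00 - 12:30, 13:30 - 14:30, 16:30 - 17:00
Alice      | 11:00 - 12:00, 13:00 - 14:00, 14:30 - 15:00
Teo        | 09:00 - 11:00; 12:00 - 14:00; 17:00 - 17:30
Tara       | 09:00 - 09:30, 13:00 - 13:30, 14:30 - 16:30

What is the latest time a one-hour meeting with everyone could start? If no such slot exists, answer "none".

Kira ∩ Alice: 13:30-14:00.
Kira ∩ Alice ∩ Teo: 13:30-14:00.
Kira ∩ Alice ∩ Teo ∩ Tara: ∅.
There is no time when everyone is free.
No common window is at least 60 minutes long.

none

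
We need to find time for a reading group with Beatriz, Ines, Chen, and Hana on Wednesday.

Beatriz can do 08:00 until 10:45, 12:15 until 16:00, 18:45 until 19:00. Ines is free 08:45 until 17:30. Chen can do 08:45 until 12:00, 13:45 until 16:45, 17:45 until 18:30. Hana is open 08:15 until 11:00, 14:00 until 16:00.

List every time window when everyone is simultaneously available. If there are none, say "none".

Beatriz ∩ Ines: 08:45-10:45, 12:15-16:00.
Beatriz ∩ Ines ∩ Chen: 08:45-10:45, 13:45-16:00.
Beatriz ∩ Ines ∩ Chen ∩ Hana: 08:45-10:45, 14:00-16:00.
So the common availability across everyone is 08:45-10:45, 14:00-16:00.

08:45-10:45, 14:00-16:00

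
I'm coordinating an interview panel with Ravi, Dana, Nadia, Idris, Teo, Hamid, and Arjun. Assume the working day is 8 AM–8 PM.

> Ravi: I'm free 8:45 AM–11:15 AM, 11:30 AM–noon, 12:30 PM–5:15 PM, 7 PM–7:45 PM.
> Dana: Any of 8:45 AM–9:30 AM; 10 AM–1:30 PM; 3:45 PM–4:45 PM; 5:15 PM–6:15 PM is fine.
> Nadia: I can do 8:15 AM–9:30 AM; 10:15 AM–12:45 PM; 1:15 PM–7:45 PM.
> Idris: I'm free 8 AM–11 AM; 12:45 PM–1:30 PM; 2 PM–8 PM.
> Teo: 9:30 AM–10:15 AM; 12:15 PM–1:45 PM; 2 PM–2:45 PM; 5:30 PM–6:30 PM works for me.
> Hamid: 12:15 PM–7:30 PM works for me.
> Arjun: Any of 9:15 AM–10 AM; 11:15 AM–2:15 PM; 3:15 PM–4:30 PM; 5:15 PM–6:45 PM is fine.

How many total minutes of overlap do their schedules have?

Ravi ∩ Dana: 08:45-09:30, 10:00-11:15, 11:30-12:00, 12:30-13:30, 15:45-16:45.
Ravi ∩ Dana ∩ Nadia: 08:45-09:30, 10:15-11:15, 11:30-12:00, 12:30-12:45, 13:15-13:30, 15:45-16:45.
Ravi ∩ Dana ∩ Nadia ∩ Idris: 08:45-09:30, 10:15-11:00, 13:15-13:30, 15:45-16:45.
Ravi ∩ Dana ∩ Nadia ∩ Idris ∩ Teo: 13:15-13:30.
Ravi ∩ Dana ∩ Nadia ∩ Idris ∩ Teo ∩ Hamid: 13:15-13:30.
Ravi ∩ Dana ∩ Nadia ∩ Idris ∩ Teo ∩ Hamid ∩ Arjun: 13:15-13:30.
Those are the intersection windows.
That's a single block of 15 minutes.

15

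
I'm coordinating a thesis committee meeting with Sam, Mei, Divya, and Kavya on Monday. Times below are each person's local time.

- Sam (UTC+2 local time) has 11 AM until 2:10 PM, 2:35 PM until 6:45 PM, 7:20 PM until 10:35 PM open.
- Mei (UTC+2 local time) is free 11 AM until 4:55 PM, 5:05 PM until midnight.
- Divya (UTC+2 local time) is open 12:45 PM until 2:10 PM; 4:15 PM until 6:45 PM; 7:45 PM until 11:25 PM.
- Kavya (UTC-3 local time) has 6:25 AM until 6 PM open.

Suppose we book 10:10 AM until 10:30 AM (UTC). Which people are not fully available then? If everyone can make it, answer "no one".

Divya

Sam in UTC: 09:00-12:10, 12:35-16:45, 17:20-20:35 (subtract 2h to convert from UTC+2).
Mei in UTC: 09:00-14:55, 15:05-22:00 (subtract 2h to convert from UTC+2).
Divya in UTC: 10:45-12:10, 14:15-16:45, 17:45-21:25 (subtract 2h to convert from UTC+2).
Kavya in UTC: 09:25-21:00 (add 3h to convert from UTC-3).
Sam: free for 10:10-10:30. Mei: free for 10:10-10:30. Divya: not fully free for 10:10-10:30. Kavya: free for 10:10-10:30.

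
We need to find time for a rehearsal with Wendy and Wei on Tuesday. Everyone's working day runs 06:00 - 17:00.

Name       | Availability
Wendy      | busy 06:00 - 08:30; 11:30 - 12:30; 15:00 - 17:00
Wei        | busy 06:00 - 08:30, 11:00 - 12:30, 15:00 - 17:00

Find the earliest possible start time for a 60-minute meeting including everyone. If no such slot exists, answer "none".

08:30

Wendy free: 08:30-11:30, 12:30-15:00 (invert busy blocks within the working day).
Wei free: 08:30-11:00, 12:30-15:00 (invert busy blocks within the working day).
Wendy ∩ Wei: 08:30-11:00, 12:30-15:00.
The first common window of at least 60 minutes is 08:30-11:00, so the earliest start is 08:30.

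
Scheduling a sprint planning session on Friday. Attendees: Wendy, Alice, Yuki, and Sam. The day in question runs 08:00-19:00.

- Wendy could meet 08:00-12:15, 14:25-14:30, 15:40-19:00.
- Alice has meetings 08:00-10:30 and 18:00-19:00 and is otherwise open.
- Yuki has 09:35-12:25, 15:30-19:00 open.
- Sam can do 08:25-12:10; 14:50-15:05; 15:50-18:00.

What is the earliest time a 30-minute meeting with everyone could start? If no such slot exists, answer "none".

Wendy free: 08:00-12:15, 14:25-14:30, 15:40-19:00.
Alice free: 10:30-18:00 (invert busy blocks within the working day).
Yuki free: 09:35-12:25, 15:30-19:00.
Sam free: 08:25-12:10, 14:50-15:05, 15:50-18:00.
Wendy ∩ Alice: 10:30-12:15, 14:25-14:30, 15:40-18:00.
Wendy ∩ Alice ∩ Yuki: 10:30-12:15, 15:40-18:00.
Wendy ∩ Alice ∩ Yuki ∩ Sam: 10:30-12:10, 15:50-18:00.
Those are the intersection windows.
The first common window of at least 30 minutes is 10:30-12:10, so the earliest start is 10:30.

10:30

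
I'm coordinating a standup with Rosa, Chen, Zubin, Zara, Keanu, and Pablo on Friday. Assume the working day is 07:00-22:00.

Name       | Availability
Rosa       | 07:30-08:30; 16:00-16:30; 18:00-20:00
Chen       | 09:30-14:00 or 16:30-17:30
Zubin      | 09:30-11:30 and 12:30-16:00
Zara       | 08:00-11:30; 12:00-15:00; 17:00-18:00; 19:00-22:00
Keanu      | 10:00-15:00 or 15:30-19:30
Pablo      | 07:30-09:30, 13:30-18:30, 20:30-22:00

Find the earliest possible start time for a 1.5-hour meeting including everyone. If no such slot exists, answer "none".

Rosa ∩ Chen: ∅.
Rosa ∩ Chen ∩ Zubin: ∅.
Rosa ∩ Chen ∩ Zubin ∩ Zara: ∅.
Rosa ∩ Chen ∩ Zubin ∩ Zara ∩ Keanu: ∅.
Rosa ∩ Chen ∩ Zubin ∩ Zara ∩ Keanu ∩ Pablo: ∅.
There is no time when everyone is free.
No common window is at least 90 minutes long.

none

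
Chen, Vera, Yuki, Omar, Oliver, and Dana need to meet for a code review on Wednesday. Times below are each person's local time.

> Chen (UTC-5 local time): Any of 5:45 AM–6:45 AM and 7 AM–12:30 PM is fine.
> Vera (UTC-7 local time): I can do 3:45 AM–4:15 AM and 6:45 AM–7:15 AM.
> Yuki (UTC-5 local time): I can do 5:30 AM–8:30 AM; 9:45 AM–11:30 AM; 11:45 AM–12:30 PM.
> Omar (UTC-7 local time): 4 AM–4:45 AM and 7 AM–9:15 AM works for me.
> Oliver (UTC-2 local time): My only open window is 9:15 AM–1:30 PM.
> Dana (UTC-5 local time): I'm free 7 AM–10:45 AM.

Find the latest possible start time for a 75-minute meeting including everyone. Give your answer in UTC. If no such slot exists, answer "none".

Chen in UTC: 10:45-11:45, 12:00-17:30 (add 5h to convert from UTC-5).
Vera in UTC: 10:45-11:15, 13:45-14:15 (add 7h to convert from UTC-7).
Yuki in UTC: 10:30-13:30, 14:45-16:30, 16:45-17:30 (add 5h to convert from UTC-5).
Omar in UTC: 11:00-11:45, 14:00-16:15 (add 7h to convert from UTC-7).
Oliver in UTC: 11:15-15:30 (add 2h to convert from UTC-2).
Dana in UTC: 12:00-15:45 (add 5h to convert from UTC-5).
Chen ∩ Vera: 10:45-11:15, 13:45-14:15.
Chen ∩ Vera ∩ Yuki: 10:45-11:15.
Chen ∩ Vera ∩ Yuki ∩ Omar: 11:00-11:15.
Chen ∩ Vera ∩ Yuki ∩ Omar ∩ Oliver: ∅.
Chen ∩ Vera ∩ Yuki ∩ Omar ∩ Oliver ∩ Dana: ∅.
There is no time when everyone is free.
No common window is at least 75 minutes long.

none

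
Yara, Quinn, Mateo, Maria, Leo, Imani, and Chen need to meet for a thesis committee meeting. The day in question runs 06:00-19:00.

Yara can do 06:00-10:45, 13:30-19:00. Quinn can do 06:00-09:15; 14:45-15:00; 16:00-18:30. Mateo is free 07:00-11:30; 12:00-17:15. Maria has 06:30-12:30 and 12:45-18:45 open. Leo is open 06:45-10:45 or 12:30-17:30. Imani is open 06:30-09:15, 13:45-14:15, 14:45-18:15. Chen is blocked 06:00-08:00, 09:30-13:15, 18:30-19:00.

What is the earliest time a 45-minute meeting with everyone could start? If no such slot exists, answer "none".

Yara free: 06:00-10:45, 13:30-19:00.
Quinn free: 06:00-09:15, 14:45-15:00, 16:00-18:30.
Mateo free: 07:00-11:30, 12:00-17:15.
Maria free: 06:30-12:30, 12:45-18:45.
Leo free: 06:45-10:45, 12:30-17:30.
Imani free: 06:30-09:15, 13:45-14:15, 14:45-18:15.
Chen free: 08:00-09:30, 13:15-18:30 (invert busy blocks within the working day).
Yara ∩ Quinn: 06:00-09:15, 14:45-15:00, 16:00-18:30.
Yara ∩ Quinn ∩ Mateo: 07:00-09:15, 14:45-15:00, 16:00-17:15.
Yara ∩ Quinn ∩ Mateo ∩ Maria: 07:00-09:15, 14:45-15:00, 16:00-17:15.
Yara ∩ Quinn ∩ Mateo ∩ Maria ∩ Leo: 07:00-09:15, 14:45-15:00, 16:00-17:15.
Yara ∩ Quinn ∩ Mateo ∩ Maria ∩ Leo ∩ Imani: 07:00-09:15, 14:45-15:00, 16:00-17:15.
Yara ∩ Quinn ∩ Mateo ∩ Maria ∩ Leo ∩ Imani ∩ Chen: 08:00-09:15, 14:45-15:00, 16:00-17:15.
The first common window of at least 45 minutes is 08:00-09:15, so the earliest start is 08:00.

08:00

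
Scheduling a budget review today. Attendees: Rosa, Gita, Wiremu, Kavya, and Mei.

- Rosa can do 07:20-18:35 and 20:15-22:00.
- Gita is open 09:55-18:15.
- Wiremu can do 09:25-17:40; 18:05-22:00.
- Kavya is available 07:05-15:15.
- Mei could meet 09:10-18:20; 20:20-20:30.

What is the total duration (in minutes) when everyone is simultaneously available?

320

Rosa ∩ Gita: 09:55-18:15.
Rosa ∩ Gita ∩ Wiremu: 09:55-17:40, 18:05-18:15.
Rosa ∩ Gita ∩ Wiremu ∩ Kavya: 09:55-15:15.
Rosa ∩ Gita ∩ Wiremu ∩ Kavya ∩ Mei: 09:55-15:15.
So the common availability across everyone is 09:55-15:15.
That's a single block of 320 minutes.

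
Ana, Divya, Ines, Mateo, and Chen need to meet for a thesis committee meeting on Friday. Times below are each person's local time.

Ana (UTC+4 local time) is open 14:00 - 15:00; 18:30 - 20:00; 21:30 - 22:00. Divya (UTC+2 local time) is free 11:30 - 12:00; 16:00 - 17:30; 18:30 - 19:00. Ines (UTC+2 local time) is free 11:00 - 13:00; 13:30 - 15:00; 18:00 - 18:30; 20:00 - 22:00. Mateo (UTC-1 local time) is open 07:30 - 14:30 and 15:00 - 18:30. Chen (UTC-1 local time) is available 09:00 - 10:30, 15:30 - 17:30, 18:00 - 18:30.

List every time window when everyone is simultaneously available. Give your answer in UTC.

Ana in UTC: 10:00-11:00, 14:30-16:00, 17:30-18:00 (subtract 4h to convert from UTC+4).
Divya in UTC: 09:30-10:00, 14:00-15:30, 16:30-17:00 (subtract 2h to convert from UTC+2).
Ines in UTC: 09:00-11:00, 11:30-13:00, 16:00-16:30, 18:00-20:00 (subtract 2h to convert from UTC+2).
Mateo in UTC: 08:30-15:30, 16:00-19:30 (add 1h to convert from UTC-1).
Chen in UTC: 10:00-11:30, 16:30-18:30, 19:00-19:30 (add 1h to convert from UTC-1).
Ana ∩ Divya: 14:30-15:30.
Ana ∩ Divya ∩ Ines: ∅.
Ana ∩ Divya ∩ Ines ∩ Mateo: ∅.
Ana ∩ Divya ∩ Ines ∩ Mateo ∩ Chen: ∅.
There is no time when everyone is free.

none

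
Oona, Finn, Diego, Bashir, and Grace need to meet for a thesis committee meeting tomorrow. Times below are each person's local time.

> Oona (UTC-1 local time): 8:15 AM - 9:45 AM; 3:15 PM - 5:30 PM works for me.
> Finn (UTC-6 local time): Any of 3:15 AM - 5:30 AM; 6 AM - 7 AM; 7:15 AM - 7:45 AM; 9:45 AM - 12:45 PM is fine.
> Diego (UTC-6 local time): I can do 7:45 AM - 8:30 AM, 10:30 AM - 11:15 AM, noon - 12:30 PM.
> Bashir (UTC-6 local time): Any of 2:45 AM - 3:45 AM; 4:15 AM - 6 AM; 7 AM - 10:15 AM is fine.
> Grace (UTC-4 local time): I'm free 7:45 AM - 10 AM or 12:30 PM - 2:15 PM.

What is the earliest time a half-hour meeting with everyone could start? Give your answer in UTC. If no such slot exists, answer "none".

Oona in UTC: 09:15-10:45, 16:15-18:30 (add 1h to convert from UTC-1).
Finn in UTC: 09:15-11:30, 12:00-13:00, 13:15-13:45, 15:45-18:45 (add 6h to convert from UTC-6).
Diego in UTC: 13:45-14:30, 16:30-17:15, 18:00-18:30 (add 6h to convert from UTC-6).
Bashir in UTC: 08:45-09:45, 10:15-12:00, 13:00-16:15 (add 6h to convert from UTC-6).
Grace in UTC: 11:45-14:00, 16:30-18:15 (add 4h to convert from UTC-4).
Oona ∩ Finn: 09:15-10:45, 16:15-18:30.
Oona ∩ Finn ∩ Diego: 16:30-17:15, 18:00-18:30.
Oona ∩ Finn ∩ Diego ∩ Bashir: ∅.
Oona ∩ Finn ∩ Diego ∩ Bashir ∩ Grace: ∅.
There is no time when everyone is free.
No common window is at least 30 minutes long.

none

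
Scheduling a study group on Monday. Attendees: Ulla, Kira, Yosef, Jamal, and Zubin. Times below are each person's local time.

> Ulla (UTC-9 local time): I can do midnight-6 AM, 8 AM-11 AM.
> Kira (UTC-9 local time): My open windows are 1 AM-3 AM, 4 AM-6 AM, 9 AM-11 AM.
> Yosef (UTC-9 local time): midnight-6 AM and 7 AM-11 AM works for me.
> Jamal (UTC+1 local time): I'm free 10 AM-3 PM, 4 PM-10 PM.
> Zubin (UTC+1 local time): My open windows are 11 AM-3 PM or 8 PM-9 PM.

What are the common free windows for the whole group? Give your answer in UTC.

10:00-12:00, 13:00-14:00, 19:00-20:00

Ulla in UTC: 09:00-15:00, 17:00-20:00 (add 9h to convert from UTC-9).
Kira in UTC: 10:00-12:00, 13:00-15:00, 18:00-20:00 (add 9h to convert from UTC-9).
Yosef in UTC: 09:00-15:00, 16:00-20:00 (add 9h to convert from UTC-9).
Jamal in UTC: 09:00-14:00, 15:00-21:00 (subtract 1h to convert from UTC+1).
Zubin in UTC: 10:00-14:00, 19:00-20:00 (subtract 1h to convert from UTC+1).
Ulla ∩ Kira: 10:00-12:00, 13:00-15:00, 18:00-20:00.
Ulla ∩ Kira ∩ Yosef: 10:00-12:00, 13:00-15:00, 18:00-20:00.
Ulla ∩ Kira ∩ Yosef ∩ Jamal: 10:00-12:00, 13:00-14:00, 18:00-20:00.
Ulla ∩ Kira ∩ Yosef ∩ Jamal ∩ Zubin: 10:00-12:00, 13:00-14:00, 19:00-20:00.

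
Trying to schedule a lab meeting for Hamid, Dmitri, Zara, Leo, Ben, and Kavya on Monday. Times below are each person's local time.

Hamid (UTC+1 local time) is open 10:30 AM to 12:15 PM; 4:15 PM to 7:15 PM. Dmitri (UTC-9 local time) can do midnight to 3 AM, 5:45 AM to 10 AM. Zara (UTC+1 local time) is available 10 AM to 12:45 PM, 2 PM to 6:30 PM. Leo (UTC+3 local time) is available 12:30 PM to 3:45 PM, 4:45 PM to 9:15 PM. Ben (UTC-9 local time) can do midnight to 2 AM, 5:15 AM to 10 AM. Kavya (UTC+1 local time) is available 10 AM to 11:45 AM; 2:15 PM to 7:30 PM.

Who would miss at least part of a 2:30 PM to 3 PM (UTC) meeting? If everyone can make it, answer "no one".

Hamid in UTC: 09:30-11:15, 15:15-18:15 (subtract 1h to convert from UTC+1).
Dmitri in UTC: 09:00-12:00, 14:45-19:00 (add 9h to convert from UTC-9).
Zara in UTC: 09:00-11:45, 13:00-17:30 (subtract 1h to convert from UTC+1).
Leo in UTC: 09:30-12:45, 13:45-18:15 (subtract 3h to convert from UTC+3).
Ben in UTC: 09:00-11:00, 14:15-19:00 (add 9h to convert from UTC-9).
Kavya in UTC: 09:00-10:45, 13:15-18:30 (subtract 1h to convert from UTC+1).
Hamid: not fully free for 14:30-15:00. Dmitri: not fully free for 14:30-15:00. Zara: free for 14:30-15:00. Leo: free for 14:30-15:00. Ben: free for 14:30-15:00. Kavya: free for 14:30-15:00.

Dmitri, Hamid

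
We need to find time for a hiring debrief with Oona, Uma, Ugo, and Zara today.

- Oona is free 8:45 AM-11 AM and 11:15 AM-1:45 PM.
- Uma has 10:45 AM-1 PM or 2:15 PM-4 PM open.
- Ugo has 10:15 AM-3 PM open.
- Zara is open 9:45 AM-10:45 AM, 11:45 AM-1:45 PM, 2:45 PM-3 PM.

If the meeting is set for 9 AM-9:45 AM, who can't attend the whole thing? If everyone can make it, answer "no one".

Ugo, Uma, Zara

Oona: free for 09:00-09:45. Uma: not fully free for 09:00-09:45. Ugo: not fully free for 09:00-09:45. Zara: not fully free for 09:00-09:45.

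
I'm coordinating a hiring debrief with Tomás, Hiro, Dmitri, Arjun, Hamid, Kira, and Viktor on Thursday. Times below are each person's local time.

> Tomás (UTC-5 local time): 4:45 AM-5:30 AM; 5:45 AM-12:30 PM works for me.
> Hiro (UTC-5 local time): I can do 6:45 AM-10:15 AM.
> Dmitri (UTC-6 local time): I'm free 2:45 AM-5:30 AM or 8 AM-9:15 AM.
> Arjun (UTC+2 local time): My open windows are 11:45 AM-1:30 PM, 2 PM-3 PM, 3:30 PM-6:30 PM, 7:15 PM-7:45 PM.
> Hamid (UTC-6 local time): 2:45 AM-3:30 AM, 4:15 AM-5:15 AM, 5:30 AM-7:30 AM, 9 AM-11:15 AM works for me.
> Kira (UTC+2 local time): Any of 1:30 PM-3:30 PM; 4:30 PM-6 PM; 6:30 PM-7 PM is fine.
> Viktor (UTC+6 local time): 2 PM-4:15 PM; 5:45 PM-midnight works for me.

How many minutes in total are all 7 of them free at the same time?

Tomás in UTC: 09:45-10:30, 10:45-17:30 (add 5h to convert from UTC-5).
Hiro in UTC: 11:45-15:15 (add 5h to convert from UTC-5).
Dmitri in UTC: 08:45-11:30, 14:00-15:15 (add 6h to convert from UTC-6).
Arjun in UTC: 09:45-11:30, 12:00-13:00, 13:30-16:30, 17:15-17:45 (subtract 2h to convert from UTC+2).
Hamid in UTC: 08:45-09:30, 10:15-11:15, 11:30-13:30, 15:00-17:15 (add 6h to convert from UTC-6).
Kira in UTC: 11:30-13:30, 14:30-16:00, 16:30-17:00 (subtract 2h to convert from UTC+2).
Viktor in UTC: 08:00-10:15, 11:45-18:00 (subtract 6h to convert from UTC+6).
Tomás ∩ Hiro: 11:45-15:15.
Tomás ∩ Hiro ∩ Dmitri: 14:00-15:15.
Tomás ∩ Hiro ∩ Dmitri ∩ Arjun: 14:00-15:15.
Tomás ∩ Hiro ∩ Dmitri ∩ Arjun ∩ Hamid: 15:00-15:15.
Tomás ∩ Hiro ∩ Dmitri ∩ Arjun ∩ Hamid ∩ Kira: 15:00-15:15.
Tomás ∩ Hiro ∩ Dmitri ∩ Arjun ∩ Hamid ∩ Kira ∩ Viktor: 15:00-15:15.
Those are the intersection windows.
That's a single block of 15 minutes.

15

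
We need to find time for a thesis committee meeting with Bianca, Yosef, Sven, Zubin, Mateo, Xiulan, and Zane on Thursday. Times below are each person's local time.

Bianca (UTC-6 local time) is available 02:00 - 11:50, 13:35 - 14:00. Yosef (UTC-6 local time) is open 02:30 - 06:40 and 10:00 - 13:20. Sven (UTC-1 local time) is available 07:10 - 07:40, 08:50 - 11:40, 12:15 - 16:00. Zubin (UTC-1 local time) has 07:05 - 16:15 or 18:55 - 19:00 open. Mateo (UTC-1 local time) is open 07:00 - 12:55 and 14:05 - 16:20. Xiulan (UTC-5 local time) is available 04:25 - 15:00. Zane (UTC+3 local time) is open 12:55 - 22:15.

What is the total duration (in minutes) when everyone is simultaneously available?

Bianca in UTC: 08:00-17:50, 19:35-20:00 (add 6h to convert from UTC-6).
Yosef in UTC: 08:30-12:40, 16:00-19:20 (add 6h to convert from UTC-6).
Sven in UTC: 08:10-08:40, 09:50-12:40, 13:15-17:00 (add 1h to convert from UTC-1).
Zubin in UTC: 08:05-17:15, 19:55-20:00 (add 1h to convert from UTC-1).
Mateo in UTC: 08:00-13:55, 15:05-17:20 (add 1h to convert from UTC-1).
Xiulan in UTC: 09:25-20:00 (add 5h to convert from UTC-5).
Zane in UTC: 09:55-19:15 (subtract 3h to convert from UTC+3).
Bianca ∩ Yosef: 08:30-12:40, 16:00-17:50.
Bianca ∩ Yosef ∩ Sven: 08:30-08:40, 09:50-12:40, 16:00-17:00.
Bianca ∩ Yosef ∩ Sven ∩ Zubin: 08:30-08:40, 09:50-12:40, 16:00-17:00.
Bianca ∩ Yosef ∩ Sven ∩ Zubin ∩ Mateo: 08:30-08:40, 09:50-12:40, 16:00-17:00.
Bianca ∩ Yosef ∩ Sven ∩ Zubin ∩ Mateo ∩ Xiulan: 09:50-12:40, 16:00-17:00.
Bianca ∩ Yosef ∩ Sven ∩ Zubin ∩ Mateo ∩ Xiulan ∩ Zane: 09:55-12:40, 16:00-17:00.
Summing the common windows: 165 + 60 = 225 minutes.

225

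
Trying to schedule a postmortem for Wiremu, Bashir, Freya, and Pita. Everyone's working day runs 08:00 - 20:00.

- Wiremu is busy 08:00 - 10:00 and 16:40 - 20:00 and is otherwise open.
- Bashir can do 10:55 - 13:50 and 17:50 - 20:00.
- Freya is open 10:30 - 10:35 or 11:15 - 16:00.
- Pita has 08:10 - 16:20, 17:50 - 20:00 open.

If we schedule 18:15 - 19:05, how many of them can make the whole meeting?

2

Wiremu free: 10:00-16:40 (invert busy blocks within the working day).
Bashir free: 10:55-13:50, 17:50-20:00.
Freya free: 10:30-10:35, 11:15-16:00.
Pita free: 08:10-16:20, 17:50-20:00.
Bashir and Pita can make the full 18:15-19:05 slot — that's 2.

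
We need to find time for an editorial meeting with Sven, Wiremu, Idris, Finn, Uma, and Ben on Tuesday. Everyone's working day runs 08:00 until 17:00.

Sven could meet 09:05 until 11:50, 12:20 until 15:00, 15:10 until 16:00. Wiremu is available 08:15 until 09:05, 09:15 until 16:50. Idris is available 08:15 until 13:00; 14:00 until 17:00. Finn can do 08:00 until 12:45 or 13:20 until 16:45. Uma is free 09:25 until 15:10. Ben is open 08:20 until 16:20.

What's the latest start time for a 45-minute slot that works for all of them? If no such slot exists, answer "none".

14:15

Sven ∩ Wiremu: 09:15-11:50, 12:20-15:00, 15:10-16:00.
Sven ∩ Wiremu ∩ Idris: 09:15-11:50, 12:20-13:00, 14:00-15:00, 15:10-16:00.
Sven ∩ Wiremu ∩ Idris ∩ Finn: 09:15-11:50, 12:20-12:45, 14:00-15:00, 15:10-16:00.
Sven ∩ Wiremu ∩ Idris ∩ Finn ∩ Uma: 09:25-11:50, 12:20-12:45, 14:00-15:00.
Sven ∩ Wiremu ∩ Idris ∩ Finn ∩ Uma ∩ Ben: 09:25-11:50, 12:20-12:45, 14:00-15:00.
The last common window of at least 45 minutes is 14:00-15:00; a 45-minute meeting can start as late as 14:15 and still end by 15:00.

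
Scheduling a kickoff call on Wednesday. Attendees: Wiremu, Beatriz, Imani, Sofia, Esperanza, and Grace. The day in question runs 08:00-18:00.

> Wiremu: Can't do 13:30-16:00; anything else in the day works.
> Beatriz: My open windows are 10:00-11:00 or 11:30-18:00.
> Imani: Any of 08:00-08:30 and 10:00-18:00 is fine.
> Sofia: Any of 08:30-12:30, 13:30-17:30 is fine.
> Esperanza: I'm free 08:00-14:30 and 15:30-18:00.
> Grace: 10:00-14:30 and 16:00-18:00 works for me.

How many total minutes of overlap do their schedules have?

210

Wiremu free: 08:00-13:30, 16:00-18:00 (invert busy blocks within the working day).
Beatriz free: 10:00-11:00, 11:30-18:00.
Imani free: 08:00-08:30, 10:00-18:00.
Sofia free: 08:30-12:30, 13:30-17:30.
Esperanza free: 08:00-14:30, 15:30-18:00.
Grace free: 10:00-14:30, 16:00-18:00.
Wiremu ∩ Beatriz: 10:00-11:00, 11:30-13:30, 16:00-18:00.
Wiremu ∩ Beatriz ∩ Imani: 10:00-11:00, 11:30-13:30, 16:00-18:00.
Wiremu ∩ Beatriz ∩ Imani ∩ Sofia: 10:00-11:00, 11:30-12:30, 16:00-17:30.
Wiremu ∩ Beatriz ∩ Imani ∩ Sofia ∩ Esperanza: 10:00-11:00, 11:30-12:30, 16:00-17:30.
Wiremu ∩ Beatriz ∩ Imani ∩ Sofia ∩ Esperanza ∩ Grace: 10:00-11:00, 11:30-12:30, 16:00-17:30.
Summing the common windows: 60 + 60 + 90 = 210 minutes.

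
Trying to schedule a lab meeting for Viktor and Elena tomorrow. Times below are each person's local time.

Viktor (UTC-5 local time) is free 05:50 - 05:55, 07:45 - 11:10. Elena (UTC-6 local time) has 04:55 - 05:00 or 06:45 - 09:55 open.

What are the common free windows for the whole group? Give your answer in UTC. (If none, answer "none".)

12:45-15:55

Viktor in UTC: 10:50-10:55, 12:45-16:10 (add 5h to convert from UTC-5).
Elena in UTC: 10:55-11:00, 12:45-15:55 (add 6h to convert from UTC-6).
Viktor ∩ Elena: 12:45-15:55.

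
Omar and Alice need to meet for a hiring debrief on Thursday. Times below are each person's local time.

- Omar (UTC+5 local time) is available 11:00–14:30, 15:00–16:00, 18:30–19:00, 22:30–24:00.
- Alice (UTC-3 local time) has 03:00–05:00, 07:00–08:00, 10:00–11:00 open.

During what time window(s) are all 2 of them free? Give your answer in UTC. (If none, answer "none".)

Omar in UTC: 06:00-09:30, 10:00-11:00, 13:30-14:00, 17:30-19:00 (subtract 5h to convert from UTC+5).
Alice in UTC: 06:00-08:00, 10:00-11:00, 13:00-14:00 (add 3h to convert from UTC-3).
Omar ∩ Alice: 06:00-08:00, 10:00-11:00, 13:30-14:00.
So the common availability across everyone is 06:00-08:00, 10:00-11:00, 13:30-14:00.

06:00-08:00, 10:00-11:00, 13:30-14:00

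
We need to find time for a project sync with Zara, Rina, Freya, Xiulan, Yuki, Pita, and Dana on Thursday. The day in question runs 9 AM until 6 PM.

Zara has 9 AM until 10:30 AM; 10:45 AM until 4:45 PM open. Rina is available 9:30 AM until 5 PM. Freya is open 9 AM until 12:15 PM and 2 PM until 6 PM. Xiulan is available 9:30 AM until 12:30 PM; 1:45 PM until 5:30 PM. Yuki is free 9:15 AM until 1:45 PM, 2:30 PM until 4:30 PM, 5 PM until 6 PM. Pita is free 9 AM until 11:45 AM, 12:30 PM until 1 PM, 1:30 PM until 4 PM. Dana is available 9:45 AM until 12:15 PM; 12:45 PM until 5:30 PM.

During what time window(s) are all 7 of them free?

Zara ∩ Rina: 09:30-10:30, 10:45-16:45.
Zara ∩ Rina ∩ Freya: 09:30-10:30, 10:45-12:15, 14:00-16:45.
Zara ∩ Rina ∩ Freya ∩ Xiulan: 09:30-10:30, 10:45-12:15, 14:00-16:45.
Zara ∩ Rina ∩ Freya ∩ Xiulan ∩ Yuki: 09:30-10:30, 10:45-12:15, 14:30-16:30.
Zara ∩ Rina ∩ Freya ∩ Xiulan ∩ Yuki ∩ Pita: 09:30-10:30, 10:45-11:45, 14:30-16:00.
Zara ∩ Rina ∩ Freya ∩ Xiulan ∩ Yuki ∩ Pita ∩ Dana: 09:45-10:30, 10:45-11:45, 14:30-16:00.

09:45-10:30, 10:45-11:45, 14:30-16:00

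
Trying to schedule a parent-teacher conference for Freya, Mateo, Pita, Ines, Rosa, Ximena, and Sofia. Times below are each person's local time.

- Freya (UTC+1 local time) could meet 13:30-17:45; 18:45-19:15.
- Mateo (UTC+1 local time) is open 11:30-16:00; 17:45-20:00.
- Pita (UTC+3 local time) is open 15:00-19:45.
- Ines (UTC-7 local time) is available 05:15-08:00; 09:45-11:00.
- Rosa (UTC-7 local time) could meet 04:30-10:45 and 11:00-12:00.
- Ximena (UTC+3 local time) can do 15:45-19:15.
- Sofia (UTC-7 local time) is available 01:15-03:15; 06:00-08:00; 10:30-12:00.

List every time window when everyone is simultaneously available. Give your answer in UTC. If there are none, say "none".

13:00-15:00

Freya in UTC: 12:30-16:45, 17:45-18:15 (subtract 1h to convert from UTC+1).
Mateo in UTC: 10:30-15:00, 16:45-19:00 (subtract 1h to convert from UTC+1).
Pita in UTC: 12:00-16:45 (subtract 3h to convert from UTC+3).
Ines in UTC: 12:15-15:00, 16:45-18:00 (add 7h to convert from UTC-7).
Rosa in UTC: 11:30-17:45, 18:00-19:00 (add 7h to convert from UTC-7).
Ximena in UTC: 12:45-16:15 (subtract 3h to convert from UTC+3).
Sofia in UTC: 08:15-10:15, 13:00-15:00, 17:30-19:00 (add 7h to convert from UTC-7).
Freya ∩ Mateo: 12:30-15:00, 17:45-18:15.
Freya ∩ Mateo ∩ Pita: 12:30-15:00.
Freya ∩ Mateo ∩ Pita ∩ Ines: 12:30-15:00.
Freya ∩ Mateo ∩ Pita ∩ Ines ∩ Rosa: 12:30-15:00.
Freya ∩ Mateo ∩ Pita ∩ Ines ∩ Rosa ∩ Ximena: 12:45-15:00.
Freya ∩ Mateo ∩ Pita ∩ Ines ∩ Rosa ∩ Ximena ∩ Sofia: 13:00-15:00.
So the common availability across everyone is 13:00-15:00.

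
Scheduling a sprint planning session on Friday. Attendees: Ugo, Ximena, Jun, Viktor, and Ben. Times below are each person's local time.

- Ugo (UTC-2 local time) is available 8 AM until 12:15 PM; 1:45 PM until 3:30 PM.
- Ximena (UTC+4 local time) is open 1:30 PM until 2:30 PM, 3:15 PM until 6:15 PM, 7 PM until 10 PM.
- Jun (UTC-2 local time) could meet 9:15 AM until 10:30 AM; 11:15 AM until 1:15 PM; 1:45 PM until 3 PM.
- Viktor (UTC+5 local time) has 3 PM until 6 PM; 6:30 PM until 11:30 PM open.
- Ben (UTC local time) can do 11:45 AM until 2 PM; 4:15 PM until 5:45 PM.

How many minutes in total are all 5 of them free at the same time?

120

Ugo in UTC: 10:00-14:15, 15:45-17:30 (add 2h to convert from UTC-2).
Ximena in UTC: 09:30-10:30, 11:15-14:15, 15:00-18:00 (subtract 4h to convert from UTC+4).
Jun in UTC: 11:15-12:30, 13:15-15:15, 15:45-17:00 (add 2h to convert from UTC-2).
Viktor in UTC: 10:00-13:00, 13:30-18:30 (subtract 5h to convert from UTC+5).
Ben in UTC: 11:45-14:00, 16:15-17:45.
Ugo ∩ Ximena: 10:00-10:30, 11:15-14:15, 15:45-17:30.
Ugo ∩ Ximena ∩ Jun: 11:15-12:30, 13:15-14:15, 15:45-17:00.
Ugo ∩ Ximena ∩ Jun ∩ Viktor: 11:15-12:30, 13:30-14:15, 15:45-17:00.
Ugo ∩ Ximena ∩ Jun ∩ Viktor ∩ Ben: 11:45-12:30, 13:30-14:00, 16:15-17:00.
Summing the common windows: 45 + 30 + 45 = 120 minutes.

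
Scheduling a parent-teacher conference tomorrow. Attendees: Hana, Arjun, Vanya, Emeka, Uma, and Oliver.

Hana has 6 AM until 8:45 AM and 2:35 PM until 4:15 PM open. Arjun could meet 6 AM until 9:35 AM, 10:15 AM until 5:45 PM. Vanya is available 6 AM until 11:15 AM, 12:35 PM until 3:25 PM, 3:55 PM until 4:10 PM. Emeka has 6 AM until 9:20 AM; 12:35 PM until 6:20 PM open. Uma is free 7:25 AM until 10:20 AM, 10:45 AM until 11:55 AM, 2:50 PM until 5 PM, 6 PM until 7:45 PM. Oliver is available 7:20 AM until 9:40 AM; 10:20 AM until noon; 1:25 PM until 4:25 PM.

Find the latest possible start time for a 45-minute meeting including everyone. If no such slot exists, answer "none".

Hana ∩ Arjun: 06:00-08:45, 14:35-16:15.
Hana ∩ Arjun ∩ Vanya: 06:00-08:45, 14:35-15:25, 15:55-16:10.
Hana ∩ Arjun ∩ Vanya ∩ Emeka: 06:00-08:45, 14:35-15:25, 15:55-16:10.
Hana ∩ Arjun ∩ Vanya ∩ Emeka ∩ Uma: 07:25-08:45, 14:50-15:25, 15:55-16:10.
Hana ∩ Arjun ∩ Vanya ∩ Emeka ∩ Uma ∩ Oliver: 07:25-08:45, 14:50-15:25, 15:55-16:10.
The last common window of at least 45 minutes is 07:25-08:45; a 45-minute meeting can start as late as 08:00 and still end by 08:45.

08:00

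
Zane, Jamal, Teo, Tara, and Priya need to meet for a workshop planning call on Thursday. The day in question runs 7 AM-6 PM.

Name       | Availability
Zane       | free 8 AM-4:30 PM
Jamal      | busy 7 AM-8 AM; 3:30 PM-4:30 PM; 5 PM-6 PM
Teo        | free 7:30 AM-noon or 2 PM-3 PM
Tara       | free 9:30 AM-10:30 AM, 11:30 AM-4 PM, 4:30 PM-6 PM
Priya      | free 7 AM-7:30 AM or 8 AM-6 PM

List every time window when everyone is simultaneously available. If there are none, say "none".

09:30-10:30, 11:30-12:00, 14:00-15:00

Zane free: 08:00-16:30.
Jamal free: 08:00-15:30, 16:30-17:00 (invert busy blocks within the working day).
Teo free: 07:30-12:00, 14:00-15:00.
Tara free: 09:30-10:30, 11:30-16:00, 16:30-18:00.
Priya free: 07:00-07:30, 08:00-18:00.
Zane ∩ Jamal: 08:00-15:30.
Zane ∩ Jamal ∩ Teo: 08:00-12:00, 14:00-15:00.
Zane ∩ Jamal ∩ Teo ∩ Tara: 09:30-10:30, 11:30-12:00, 14:00-15:00.
Zane ∩ Jamal ∩ Teo ∩ Tara ∩ Priya: 09:30-10:30, 11:30-12:00, 14:00-15:00.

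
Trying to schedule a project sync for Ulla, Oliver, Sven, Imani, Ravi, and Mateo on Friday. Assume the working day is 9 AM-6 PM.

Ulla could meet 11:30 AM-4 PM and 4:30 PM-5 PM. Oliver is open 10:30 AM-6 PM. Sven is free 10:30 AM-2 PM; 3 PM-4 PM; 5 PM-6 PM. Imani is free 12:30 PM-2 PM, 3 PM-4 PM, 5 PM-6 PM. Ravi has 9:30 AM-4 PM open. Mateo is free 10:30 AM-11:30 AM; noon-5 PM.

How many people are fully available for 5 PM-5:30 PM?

Oliver, Sven, and Imani can make the full 17:00-17:30 slot — that's 3.

3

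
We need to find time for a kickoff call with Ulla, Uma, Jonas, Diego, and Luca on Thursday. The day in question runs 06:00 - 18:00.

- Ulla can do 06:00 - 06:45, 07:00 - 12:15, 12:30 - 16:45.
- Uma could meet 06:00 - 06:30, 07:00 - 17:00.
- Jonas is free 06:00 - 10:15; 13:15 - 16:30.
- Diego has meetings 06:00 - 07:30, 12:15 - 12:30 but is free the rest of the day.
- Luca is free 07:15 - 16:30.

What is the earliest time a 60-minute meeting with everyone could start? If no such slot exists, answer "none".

07:30

Ulla free: 06:00-06:45, 07:00-12:15, 12:30-16:45.
Uma free: 06:00-06:30, 07:00-17:00.
Jonas free: 06:00-10:15, 13:15-16:30.
Diego free: 07:30-12:15, 12:30-18:00 (invert busy blocks within the working day).
Luca free: 07:15-16:30.
Ulla ∩ Uma: 06:00-06:30, 07:00-12:15, 12:30-16:45.
Ulla ∩ Uma ∩ Jonas: 06:00-06:30, 07:00-10:15, 13:15-16:30.
Ulla ∩ Uma ∩ Jonas ∩ Diego: 07:30-10:15, 13:15-16:30.
Ulla ∩ Uma ∩ Jonas ∩ Diego ∩ Luca: 07:30-10:15, 13:15-16:30.
So the common availability across everyone is 07:30-10:15, 13:15-16:30.
The first common window of at least 60 minutes is 07:30-10:15, so the earliest start is 07:30.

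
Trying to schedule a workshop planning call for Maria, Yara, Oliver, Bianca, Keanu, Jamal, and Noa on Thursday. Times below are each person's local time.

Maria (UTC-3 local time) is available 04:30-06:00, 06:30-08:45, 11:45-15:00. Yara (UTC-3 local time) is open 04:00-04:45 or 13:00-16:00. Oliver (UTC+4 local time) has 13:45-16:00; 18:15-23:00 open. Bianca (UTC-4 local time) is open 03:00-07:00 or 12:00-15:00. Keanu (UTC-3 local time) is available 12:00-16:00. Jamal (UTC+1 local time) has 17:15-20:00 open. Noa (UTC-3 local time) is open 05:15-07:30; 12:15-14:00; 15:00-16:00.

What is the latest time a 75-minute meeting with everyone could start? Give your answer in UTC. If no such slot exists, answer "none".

Maria in UTC: 07:30-09:00, 09:30-11:45, 14:45-18:00 (add 3h to convert from UTC-3).
Yara in UTC: 07:00-07:45, 16:00-19:00 (add 3h to convert from UTC-3).
Oliver in UTC: 09:45-12:00, 14:15-19:00 (subtract 4h to convert from UTC+4).
Bianca in UTC: 07:00-11:00, 16:00-19:00 (add 4h to convert from UTC-4).
Keanu in UTC: 15:00-19:00 (add 3h to convert from UTC-3).
Jamal in UTC: 16:15-19:00 (subtract 1h to convert from UTC+1).
Noa in UTC: 08:15-10:30, 15:15-17:00, 18:00-19:00 (add 3h to convert from UTC-3).
Maria ∩ Yara: 07:30-07:45, 16:00-18:00.
Maria ∩ Yara ∩ Oliver: 16:00-18:00.
Maria ∩ Yara ∩ Oliver ∩ Bianca: 16:00-18:00.
Maria ∩ Yara ∩ Oliver ∩ Bianca ∩ Keanu: 16:00-18:00.
Maria ∩ Yara ∩ Oliver ∩ Bianca ∩ Keanu ∩ Jamal: 16:15-18:00.
Maria ∩ Yara ∩ Oliver ∩ Bianca ∩ Keanu ∩ Jamal ∩ Noa: 16:15-17:00.
So the common availability across everyone is 16:15-17:00.
No common window is at least 75 minutes long.

none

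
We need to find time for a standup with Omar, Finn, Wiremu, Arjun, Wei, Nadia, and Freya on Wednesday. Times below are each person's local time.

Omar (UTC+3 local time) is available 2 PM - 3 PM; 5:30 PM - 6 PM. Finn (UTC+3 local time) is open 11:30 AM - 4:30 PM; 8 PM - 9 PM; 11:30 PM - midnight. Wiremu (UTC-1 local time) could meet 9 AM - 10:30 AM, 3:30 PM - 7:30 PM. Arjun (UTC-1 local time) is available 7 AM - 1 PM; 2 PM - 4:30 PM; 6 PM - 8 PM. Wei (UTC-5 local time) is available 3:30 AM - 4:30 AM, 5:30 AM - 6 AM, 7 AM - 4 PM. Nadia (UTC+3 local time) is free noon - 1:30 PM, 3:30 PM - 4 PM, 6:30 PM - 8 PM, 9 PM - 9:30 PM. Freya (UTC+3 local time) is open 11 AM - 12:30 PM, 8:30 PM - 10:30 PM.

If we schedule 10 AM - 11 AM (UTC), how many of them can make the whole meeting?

3

Omar in UTC: 11:00-12:00, 14:30-15:00 (subtract 3h to convert from UTC+3).
Finn in UTC: 08:30-13:30, 17:00-18:00, 20:30-21:00 (subtract 3h to convert from UTC+3).
Wiremu in UTC: 10:00-11:30, 16:30-20:30 (add 1h to convert from UTC-1).
Arjun in UTC: 08:00-14:00, 15:00-17:30, 19:00-21:00 (add 1h to convert from UTC-1).
Wei in UTC: 08:30-09:30, 10:30-11:00, 12:00-21:00 (add 5h to convert from UTC-5).
Nadia in UTC: 09:00-10:30, 12:30-13:00, 15:30-17:00, 18:00-18:30 (subtract 3h to convert from UTC+3).
Freya in UTC: 08:00-09:30, 17:30-19:30 (subtract 3h to convert from UTC+3).
Finn, Wiremu, and Arjun can make the full 10:00-11:00 slot — that's 3.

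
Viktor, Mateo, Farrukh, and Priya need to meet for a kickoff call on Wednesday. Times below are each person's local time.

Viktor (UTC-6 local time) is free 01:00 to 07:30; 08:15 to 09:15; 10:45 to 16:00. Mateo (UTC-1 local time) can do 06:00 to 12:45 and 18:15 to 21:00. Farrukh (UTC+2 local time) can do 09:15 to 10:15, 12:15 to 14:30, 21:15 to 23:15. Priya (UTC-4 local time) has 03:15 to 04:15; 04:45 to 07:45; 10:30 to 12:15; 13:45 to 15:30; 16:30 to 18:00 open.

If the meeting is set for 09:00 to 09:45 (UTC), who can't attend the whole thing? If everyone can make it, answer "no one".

Farrukh

Viktor in UTC: 07:00-13:30, 14:15-15:15, 16:45-22:00 (add 6h to convert from UTC-6).
Mateo in UTC: 07:00-13:45, 19:15-22:00 (add 1h to convert from UTC-1).
Farrukh in UTC: 07:15-08:15, 10:15-12:30, 19:15-21:15 (subtract 2h to convert from UTC+2).
Priya in UTC: 07:15-08:15, 08:45-11:45, 14:30-16:15, 17:45-19:30, 20:30-22:00 (add 4h to convert from UTC-4).
Viktor: free for 09:00-09:45. Mateo: free for 09:00-09:45. Farrukh: not fully free for 09:00-09:45. Priya: free for 09:00-09:45.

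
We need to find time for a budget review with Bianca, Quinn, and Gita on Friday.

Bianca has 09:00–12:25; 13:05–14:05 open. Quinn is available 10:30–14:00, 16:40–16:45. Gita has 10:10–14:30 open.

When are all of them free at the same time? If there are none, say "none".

Bianca ∩ Quinn: 10:30-12:25, 13:05-14:00.
Bianca ∩ Quinn ∩ Gita: 10:30-12:25, 13:05-14:00.
Those are the intersection windows.

10:30-12:25, 13:05-14:00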